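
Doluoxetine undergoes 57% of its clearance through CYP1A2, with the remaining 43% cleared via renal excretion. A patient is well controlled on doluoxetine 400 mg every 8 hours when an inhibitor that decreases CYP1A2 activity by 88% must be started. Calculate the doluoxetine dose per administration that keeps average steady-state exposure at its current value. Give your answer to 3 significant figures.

199 mg

The CYP1A2 pathway (57% of clearance) drops to 0.12× activity: 0.57 × 0.12 = 0.0684.
The remaining 43% of clearance is unaffected.
Relative clearance = 0.0684 + 0.43 = 0.4984.
To maintain the same steady-state level, dose must scale with clearance: new dose = 400 × 0.4984 = 199 mg.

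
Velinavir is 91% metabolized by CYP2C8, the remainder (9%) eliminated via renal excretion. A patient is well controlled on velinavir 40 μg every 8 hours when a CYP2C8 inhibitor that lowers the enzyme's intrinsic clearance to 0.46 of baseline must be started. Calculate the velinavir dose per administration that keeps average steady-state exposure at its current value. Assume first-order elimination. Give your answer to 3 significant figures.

20.3 μg

CYP2C8: 0.91 × 0.46 = 0.4186
Other: 0.09 (unchanged)
CL_new/CL_old = 0.4186 + 0.09 = 0.5086.
To maintain the same steady-state level, dose must scale with clearance: new dose = 40 × 0.5086 = 20.3 μg.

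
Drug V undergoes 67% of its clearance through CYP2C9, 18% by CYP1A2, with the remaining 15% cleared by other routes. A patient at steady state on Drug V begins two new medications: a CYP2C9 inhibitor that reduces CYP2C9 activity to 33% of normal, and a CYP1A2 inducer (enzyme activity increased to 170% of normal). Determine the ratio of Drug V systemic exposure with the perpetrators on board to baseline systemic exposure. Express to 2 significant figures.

The CYP2C9 pathway (67% of clearance) is reduced to 0.33× activity: 0.67 × 0.33 = 0.2211.
The CYP1A2 pathway (18% of clearance) increases to 1.7× activity: 0.18 × 1.7 = 0.306.
Non-CYP routes (15%) are unchanged.
New clearance relative to baseline: 0.2211 + 0.306 + 0.15 = 0.6771.
Net systemic exposure ratio = 1 / 0.6771 = 1.5.

1.5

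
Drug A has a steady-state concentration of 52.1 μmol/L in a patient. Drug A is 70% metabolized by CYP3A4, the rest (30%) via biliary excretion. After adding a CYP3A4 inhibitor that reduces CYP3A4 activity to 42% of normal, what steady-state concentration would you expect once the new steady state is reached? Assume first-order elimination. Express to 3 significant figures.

87.7 μmol/L

The CYP3A4 pathway (70% of clearance) falls to 0.42× activity: 0.7 × 0.42 = 0.294.
The remaining 30% of clearance is unaffected.
New clearance relative to baseline: 0.294 + 0.3 = 0.594.
With dosing unchanged, steady-state concentration scales as 1/CL: 52.1 / 0.594 = 87.7 μmol/L.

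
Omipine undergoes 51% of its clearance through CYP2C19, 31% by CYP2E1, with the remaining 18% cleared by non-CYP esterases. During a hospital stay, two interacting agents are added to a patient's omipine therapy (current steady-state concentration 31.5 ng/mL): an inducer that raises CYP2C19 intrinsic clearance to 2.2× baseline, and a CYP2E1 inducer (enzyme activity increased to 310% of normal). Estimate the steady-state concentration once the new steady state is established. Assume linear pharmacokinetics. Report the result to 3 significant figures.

13.9 ng/mL

CYP2C19: 0.51 × 2.2 = 1.122
CYP2E1: 0.31 × 3.1 = 0.961
Other: 0.18 (unchanged)
Relative clearance = 1.122 + 0.961 + 0.18 = 2.263.
New steady-state concentration = 31.5 / 2.263 = 13.9 ng/mL (concentration scales inversely with clearance).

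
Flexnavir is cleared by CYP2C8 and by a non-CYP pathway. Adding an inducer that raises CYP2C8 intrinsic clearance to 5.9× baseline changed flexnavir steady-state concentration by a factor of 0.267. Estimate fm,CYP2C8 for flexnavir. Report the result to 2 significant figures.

Write x for the fraction cleared via CYP2C8. The observed steady-state concentration change means clearance rose to 1/0.267 = 3.745 of baseline.
Setting x·5.9 + (1 − x) = 3.745 and solving: x = (3.745 − 1)/(5.9 − 1) = 0.56.

0.56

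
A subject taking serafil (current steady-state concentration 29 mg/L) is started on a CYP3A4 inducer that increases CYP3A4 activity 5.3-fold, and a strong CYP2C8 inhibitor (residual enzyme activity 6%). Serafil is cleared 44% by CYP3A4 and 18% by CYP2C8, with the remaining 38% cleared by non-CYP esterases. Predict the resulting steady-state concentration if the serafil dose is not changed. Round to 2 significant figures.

11 mg/L

The CYP3A4 pathway (44% of clearance) increases to 5.3× activity: 0.44 × 5.3 = 2.332.
The CYP2C8 pathway (18% of clearance) drops to 0.06× activity: 0.18 × 0.06 = 0.0108.
The remaining 38% of clearance is unaffected.
Relative clearance = 2.332 + 0.0108 + 0.38 = 2.7228.
New steady-state concentration = 29 / 2.7228 = 11 mg/L (concentration scales inversely with clearance).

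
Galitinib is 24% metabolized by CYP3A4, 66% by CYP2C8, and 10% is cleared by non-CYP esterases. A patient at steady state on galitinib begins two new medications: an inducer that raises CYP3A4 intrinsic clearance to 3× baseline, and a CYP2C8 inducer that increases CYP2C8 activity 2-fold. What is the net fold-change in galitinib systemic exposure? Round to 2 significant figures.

0.47

CYP3A4: 0.24 × 3 = 0.72
CYP2C8: 0.66 × 2 = 1.32
Other: 0.1 (unchanged)
Relative clearance = 0.72 + 1.32 + 0.1 = 2.14.
Systemic exposure ∝ 1/CL: fold-change = 1 / 2.14 = 0.47.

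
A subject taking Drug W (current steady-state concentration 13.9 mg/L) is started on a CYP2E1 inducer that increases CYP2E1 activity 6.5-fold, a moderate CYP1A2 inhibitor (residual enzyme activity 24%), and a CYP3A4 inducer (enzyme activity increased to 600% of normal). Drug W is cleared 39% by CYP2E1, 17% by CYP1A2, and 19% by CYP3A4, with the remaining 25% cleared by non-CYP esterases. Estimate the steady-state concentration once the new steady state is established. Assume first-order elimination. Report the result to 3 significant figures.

CYP2E1: 0.39 × 6.5 = 2.535
CYP1A2: 0.17 × 0.24 = 0.0408
CYP3A4: 0.19 × 6 = 1.14
Other: 0.25 (unchanged)
CL_new/CL_old = 2.535 + 0.0408 + 1.14 + 0.25 = 3.9658.
Steady-state concentration ∝ 1/CL: new value = 13.9 / 3.9658 = 3.50 mg/L.

3.50 mg/L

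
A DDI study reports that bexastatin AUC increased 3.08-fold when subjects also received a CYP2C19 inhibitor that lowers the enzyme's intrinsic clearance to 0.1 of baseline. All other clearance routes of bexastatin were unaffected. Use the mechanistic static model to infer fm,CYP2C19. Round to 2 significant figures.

0.75

CL'/CL = 1 / 3.08 = 0.3247
0.1·fm + (1 − fm) = 0.3247
fm = (0.3247 − 1) / (0.1 − 1) = 0.75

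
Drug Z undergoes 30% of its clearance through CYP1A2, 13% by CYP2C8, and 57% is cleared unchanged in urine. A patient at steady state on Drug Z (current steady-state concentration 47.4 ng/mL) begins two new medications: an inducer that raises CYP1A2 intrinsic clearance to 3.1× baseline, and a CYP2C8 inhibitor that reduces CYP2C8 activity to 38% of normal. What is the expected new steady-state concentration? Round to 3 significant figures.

The CYP1A2 pathway (30% of clearance) is boosted to 3.1× activity: 0.3 × 3.1 = 0.93.
The CYP2C8 pathway (13% of clearance) drops to 0.38× activity: 0.13 × 0.38 = 0.0494.
Non-CYP routes (57%) are unchanged.
Relative clearance = 0.93 + 0.0494 + 0.57 = 1.5494.
New steady-state concentration = 47.4 / 1.5494 = 30.6 ng/mL (concentration scales inversely with clearance).

30.6 ng/mL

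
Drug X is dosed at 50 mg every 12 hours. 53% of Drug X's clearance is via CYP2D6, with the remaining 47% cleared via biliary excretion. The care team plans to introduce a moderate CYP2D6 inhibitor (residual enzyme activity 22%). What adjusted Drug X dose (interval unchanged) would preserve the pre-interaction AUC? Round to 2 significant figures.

29 mg

CYP2D6: 0.53 × 0.22 = 0.1166
Other: 0.47 (unchanged)
CL_new/CL_old = 0.1166 + 0.47 = 0.5866.
Exposure is unchanged when dose changes in proportion to clearance. New dose = 50 mg × 0.5866 = 29 mg.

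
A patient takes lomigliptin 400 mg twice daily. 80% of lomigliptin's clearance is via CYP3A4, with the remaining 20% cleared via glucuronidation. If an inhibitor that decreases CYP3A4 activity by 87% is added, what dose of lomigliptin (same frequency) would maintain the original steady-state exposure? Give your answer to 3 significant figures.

122 mg

The CYP3A4 pathway (80% of clearance) falls to 0.13× activity: 0.8 × 0.13 = 0.104.
The remaining 20% of clearance is unaffected.
New clearance relative to baseline: 0.104 + 0.2 = 0.304.
Css,avg = (dose rate)/CL, so holding Css fixed requires dose ∝ CL: 400 × 0.304 = 122 mg.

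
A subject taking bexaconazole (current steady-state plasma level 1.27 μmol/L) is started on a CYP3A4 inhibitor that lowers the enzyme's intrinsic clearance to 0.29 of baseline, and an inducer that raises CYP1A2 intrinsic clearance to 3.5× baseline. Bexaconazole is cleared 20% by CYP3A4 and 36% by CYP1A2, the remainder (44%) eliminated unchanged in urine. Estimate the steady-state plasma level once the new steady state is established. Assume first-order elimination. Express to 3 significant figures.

0.722 μmol/L

The CYP3A4 pathway (20% of clearance) drops to 0.29× activity: 0.2 × 0.29 = 0.058.
The CYP1A2 pathway (36% of clearance) is boosted to 3.5× activity: 0.36 × 3.5 = 1.26.
The remaining 44% of clearance is unaffected.
Relative clearance = 0.058 + 1.26 + 0.44 = 1.758.
Steady-state plasma level ∝ 1/CL: new value = 1.27 / 1.758 = 0.722 μmol/L.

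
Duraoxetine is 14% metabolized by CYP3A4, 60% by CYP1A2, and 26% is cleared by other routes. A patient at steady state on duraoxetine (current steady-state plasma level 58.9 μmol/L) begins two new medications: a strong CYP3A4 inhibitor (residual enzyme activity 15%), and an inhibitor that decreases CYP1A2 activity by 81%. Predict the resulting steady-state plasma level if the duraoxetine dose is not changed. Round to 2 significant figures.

The CYP3A4 pathway (14% of clearance) falls to 0.15× activity: 0.14 × 0.15 = 0.021.
The CYP1A2 pathway (60% of clearance) is reduced to 0.19× activity: 0.6 × 0.19 = 0.114.
Non-CYP routes (26%) are unchanged.
New clearance relative to baseline: 0.021 + 0.114 + 0.26 = 0.395.
Steady-state plasma level ∝ 1/CL: new value = 58.9 / 0.395 = 1.5 × 10² μmol/L.

1.5 × 10² μmol/L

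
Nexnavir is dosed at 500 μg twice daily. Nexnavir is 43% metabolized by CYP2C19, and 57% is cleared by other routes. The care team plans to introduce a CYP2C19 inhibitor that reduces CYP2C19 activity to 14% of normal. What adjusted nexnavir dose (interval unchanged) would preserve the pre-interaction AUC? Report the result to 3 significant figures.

315 μg

CYP2C19: 0.43 × 0.14 = 0.0602
Other: 0.57 (unchanged)
New clearance relative to baseline: 0.0602 + 0.57 = 0.6302.
To maintain the same steady-state level, dose must scale with clearance: new dose = 500 × 0.6302 = 315 μg.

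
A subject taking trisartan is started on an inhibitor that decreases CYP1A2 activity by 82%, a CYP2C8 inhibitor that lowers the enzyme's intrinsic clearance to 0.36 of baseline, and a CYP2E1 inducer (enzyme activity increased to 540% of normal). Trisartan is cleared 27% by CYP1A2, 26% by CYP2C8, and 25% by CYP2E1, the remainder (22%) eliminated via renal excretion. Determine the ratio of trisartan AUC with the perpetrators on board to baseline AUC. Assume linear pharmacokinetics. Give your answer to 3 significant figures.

The CYP1A2 pathway (27% of clearance) is reduced to 0.18× activity: 0.27 × 0.18 = 0.0486.
The CYP2C8 pathway (26% of clearance) is reduced to 0.36× activity: 0.26 × 0.36 = 0.0936.
The CYP2E1 pathway (25% of clearance) rises to 5.4× activity: 0.25 × 5.4 = 1.35.
Non-CYP routes (22%) are unchanged.
CL_new/CL_old = 0.0486 + 0.0936 + 1.35 + 0.22 = 1.7122.
Because AUC varies inversely with clearance, the combined effect is 1 / 1.7122 = 0.584.

0.584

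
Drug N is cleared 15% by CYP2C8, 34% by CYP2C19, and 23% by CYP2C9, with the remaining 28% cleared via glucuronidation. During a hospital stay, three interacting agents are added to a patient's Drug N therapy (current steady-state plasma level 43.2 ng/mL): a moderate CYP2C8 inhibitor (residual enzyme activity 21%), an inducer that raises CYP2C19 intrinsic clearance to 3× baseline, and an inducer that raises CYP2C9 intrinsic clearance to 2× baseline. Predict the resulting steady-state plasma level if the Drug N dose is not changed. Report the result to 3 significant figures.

The CYP2C8 pathway (15% of clearance) falls to 0.21× activity: 0.15 × 0.21 = 0.0315.
The CYP2C19 pathway (34% of clearance) rises to 3× activity: 0.34 × 3 = 1.02.
The CYP2C9 pathway (23% of clearance) rises to 2× activity: 0.23 × 2 = 0.46.
Non-CYP routes (28%) are unchanged.
Relative clearance = 0.0315 + 1.02 + 0.46 + 0.28 = 1.7915.
Steady-state plasma level ∝ 1/CL: new value = 43.2 / 1.7915 = 24.1 ng/mL.

24.1 ng/mL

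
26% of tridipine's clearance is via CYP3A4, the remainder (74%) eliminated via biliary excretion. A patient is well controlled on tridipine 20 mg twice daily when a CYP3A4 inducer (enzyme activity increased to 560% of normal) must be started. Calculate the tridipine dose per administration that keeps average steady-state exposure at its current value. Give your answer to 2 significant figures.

The CYP3A4 pathway (26% of clearance) rises to 5.6× activity: 0.26 × 5.6 = 1.456.
The remaining 74% of clearance is unaffected.
Relative clearance = 1.456 + 0.74 = 2.196.
Css,avg = (dose rate)/CL, so holding Css fixed requires dose ∝ CL: 20 × 2.196 = 44 mg.

44 mg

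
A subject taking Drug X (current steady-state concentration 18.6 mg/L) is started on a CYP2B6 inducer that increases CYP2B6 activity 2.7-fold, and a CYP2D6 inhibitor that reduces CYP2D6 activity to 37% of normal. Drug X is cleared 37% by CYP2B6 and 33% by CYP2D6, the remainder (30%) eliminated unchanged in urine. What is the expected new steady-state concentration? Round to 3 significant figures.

The CYP2B6 pathway (37% of clearance) rises to 2.7× activity: 0.37 × 2.7 = 0.999.
The CYP2D6 pathway (33% of clearance) drops to 0.37× activity: 0.33 × 0.37 = 0.1221.
The remaining 30% of clearance is unaffected.
Relative clearance = 0.999 + 0.1221 + 0.3 = 1.4211.
Steady-state concentration ∝ 1/CL: new value = 18.6 / 1.4211 = 13.1 mg/L.

13.1 mg/L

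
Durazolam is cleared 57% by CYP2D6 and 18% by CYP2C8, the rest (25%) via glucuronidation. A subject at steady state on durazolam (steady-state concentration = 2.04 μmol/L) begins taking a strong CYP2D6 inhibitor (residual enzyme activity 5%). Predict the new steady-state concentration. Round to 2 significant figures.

4.4 μmol/L

The CYP2D6 pathway (57% of clearance) is reduced to 0.05× activity: 0.57 × 0.05 = 0.0285.
CYP2C8 (18%) and the residual 25% are unaffected.
New clearance relative to baseline: 0.0285 + 0.18 + 0.25 = 0.4585.
Steady-state concentration ∝ 1/CL, so new value = 2.04 / 0.4585 = 4.4 μmol/L.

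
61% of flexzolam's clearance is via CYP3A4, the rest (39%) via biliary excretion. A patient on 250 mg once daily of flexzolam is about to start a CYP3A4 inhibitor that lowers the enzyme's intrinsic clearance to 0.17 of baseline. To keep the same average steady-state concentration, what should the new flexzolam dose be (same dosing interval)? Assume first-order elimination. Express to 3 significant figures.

The CYP3A4 pathway (61% of clearance) is reduced to 0.17× activity: 0.61 × 0.17 = 0.1037.
The remaining 39% of clearance is unaffected.
New clearance relative to baseline: 0.1037 + 0.39 = 0.4937.
To maintain the same steady-state level, dose must scale with clearance: new dose = 250 × 0.4937 = 123 mg.

123 mg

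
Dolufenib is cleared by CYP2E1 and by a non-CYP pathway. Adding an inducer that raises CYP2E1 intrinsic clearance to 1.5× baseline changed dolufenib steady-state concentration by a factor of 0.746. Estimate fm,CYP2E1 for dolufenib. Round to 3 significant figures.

0.681

Let x = fm,CYP2E1. Because steady-state concentration ∝ 1/CL, relative clearance rose to 1/0.746 = 1.34.
Only the CYP2E1 route changed, so 1.34 = x·1.5 + (1 − x), giving x = 0.681.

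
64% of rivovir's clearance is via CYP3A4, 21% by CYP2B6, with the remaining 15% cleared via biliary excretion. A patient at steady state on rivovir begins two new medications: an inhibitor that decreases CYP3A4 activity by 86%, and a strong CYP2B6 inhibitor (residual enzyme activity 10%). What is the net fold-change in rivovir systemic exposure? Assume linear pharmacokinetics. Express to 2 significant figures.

The CYP3A4 pathway (64% of clearance) drops to 0.14× activity: 0.64 × 0.14 = 0.0896.
The CYP2B6 pathway (21% of clearance) is reduced to 0.1× activity: 0.21 × 0.1 = 0.021.
The remaining 15% of clearance is unaffected.
CL_new/CL_old = 0.0896 + 0.021 + 0.15 = 0.2606.
Net systemic exposure ratio = 1 / 0.2606 = 3.8.

3.8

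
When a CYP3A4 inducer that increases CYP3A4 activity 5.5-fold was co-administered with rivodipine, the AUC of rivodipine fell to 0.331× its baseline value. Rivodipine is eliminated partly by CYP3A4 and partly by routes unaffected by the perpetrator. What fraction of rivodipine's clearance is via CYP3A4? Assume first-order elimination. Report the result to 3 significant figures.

0.449

Let fm be the CYP3A4 fraction. New clearance relative to baseline = fm × 5.5 + (1 − fm).
AUC ratio = 1 / (new CL fraction), so new CL fraction = 1 / 0.331 = 3.021.
fm × 5.5 + 1 − fm = 3.021  ⇒  fm × (5.5 − 1) = 2.021  ⇒  fm = 0.449.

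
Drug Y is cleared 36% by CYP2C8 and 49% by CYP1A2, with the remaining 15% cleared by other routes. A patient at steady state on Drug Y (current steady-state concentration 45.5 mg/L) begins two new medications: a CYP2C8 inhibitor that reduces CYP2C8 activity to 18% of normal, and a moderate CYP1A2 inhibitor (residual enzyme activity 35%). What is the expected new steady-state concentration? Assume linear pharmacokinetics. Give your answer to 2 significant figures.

The CYP2C8 pathway (36% of clearance) falls to 0.18× activity: 0.36 × 0.18 = 0.0648.
The CYP1A2 pathway (49% of clearance) drops to 0.35× activity: 0.49 × 0.35 = 0.1715.
The remaining 15% of clearance is unaffected.
CL_new/CL_old = 0.0648 + 0.1715 + 0.15 = 0.3863.
Dividing the baseline by the relative clearance: 45.5 / 0.3863 = 1.2 × 10² mg/L.

1.2 × 10² mg/L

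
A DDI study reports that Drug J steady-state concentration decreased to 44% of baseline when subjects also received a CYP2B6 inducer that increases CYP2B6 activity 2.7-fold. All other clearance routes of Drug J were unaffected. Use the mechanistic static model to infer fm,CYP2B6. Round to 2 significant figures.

0.75

Write x for the fraction cleared via CYP2B6. The observed steady-state concentration change means clearance rose to 1/0.440 = 2.273 of baseline.
Setting x·2.7 + (1 − x) = 2.273 and solving: x = (2.273 − 1)/(2.7 − 1) = 0.75.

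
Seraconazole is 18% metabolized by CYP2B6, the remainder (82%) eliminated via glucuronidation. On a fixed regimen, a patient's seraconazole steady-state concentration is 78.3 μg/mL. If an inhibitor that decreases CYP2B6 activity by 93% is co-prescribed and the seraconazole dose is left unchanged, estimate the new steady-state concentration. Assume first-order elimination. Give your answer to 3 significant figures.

94.0 μg/mL

CYP2B6: 0.18 × 0.07 = 0.0126
Other: 0.82 (unchanged)
CL_new/CL_old = 0.0126 + 0.82 = 0.8326.
Steady-state concentration ∝ 1/CL, so new value = 78.3 / 0.8326 = 94.0 μg/mL.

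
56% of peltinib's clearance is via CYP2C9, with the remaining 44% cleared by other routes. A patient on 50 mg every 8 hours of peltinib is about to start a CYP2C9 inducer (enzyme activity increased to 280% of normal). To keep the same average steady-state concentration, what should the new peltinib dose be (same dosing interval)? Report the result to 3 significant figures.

CYP2C9: 0.56 × 2.8 = 1.568
Other: 0.44 (unchanged)
CL_new/CL_old = 1.568 + 0.44 = 2.008.
Exposure is unchanged when dose changes in proportion to clearance. New dose = 50 mg × 2.008 = 100 mg.

100 mg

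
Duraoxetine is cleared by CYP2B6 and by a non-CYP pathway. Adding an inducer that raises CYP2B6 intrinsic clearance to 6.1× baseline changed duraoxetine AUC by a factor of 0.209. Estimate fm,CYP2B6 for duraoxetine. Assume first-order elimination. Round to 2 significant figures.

Let fm be the CYP2B6 fraction. New clearance relative to baseline = fm × 6.1 + (1 − fm).
AUC ratio = 1 / (new CL fraction), so new CL fraction = 1 / 0.209 = 4.785.
fm × 6.1 + 1 − fm = 4.785  ⇒  fm × (6.1 − 1) = 3.785  ⇒  fm = 0.74.

0.74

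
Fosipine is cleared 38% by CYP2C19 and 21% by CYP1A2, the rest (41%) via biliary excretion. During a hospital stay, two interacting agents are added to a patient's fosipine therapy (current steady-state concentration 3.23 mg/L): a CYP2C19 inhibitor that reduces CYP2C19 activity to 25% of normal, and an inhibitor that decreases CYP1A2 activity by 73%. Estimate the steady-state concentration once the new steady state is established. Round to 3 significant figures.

5.75 mg/L

The CYP2C19 pathway (38% of clearance) is reduced to 0.25× activity: 0.38 × 0.25 = 0.095.
The CYP1A2 pathway (21% of clearance) is reduced to 0.27× activity: 0.21 × 0.27 = 0.0567.
Non-CYP routes (41%) are unchanged.
New clearance relative to baseline: 0.095 + 0.0567 + 0.41 = 0.5617.
New steady-state concentration = 3.23 / 0.5617 = 5.75 mg/L (concentration scales inversely with clearance).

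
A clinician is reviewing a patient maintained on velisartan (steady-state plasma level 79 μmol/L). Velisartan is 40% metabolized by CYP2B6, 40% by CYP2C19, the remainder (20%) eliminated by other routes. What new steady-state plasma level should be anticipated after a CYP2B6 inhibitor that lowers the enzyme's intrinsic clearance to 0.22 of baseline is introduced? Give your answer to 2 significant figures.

1.1 × 10² μmol/L

The CYP2B6 pathway (40% of clearance) drops to 0.22× activity: 0.4 × 0.22 = 0.088.
CYP2C19 (40%) and the residual 20% are unaffected.
New clearance relative to baseline: 0.088 + 0.4 + 0.2 = 0.688.
New steady-state plasma level = baseline ÷ relative clearance = 79 / 0.688 = 1.1 × 10² μmol/L.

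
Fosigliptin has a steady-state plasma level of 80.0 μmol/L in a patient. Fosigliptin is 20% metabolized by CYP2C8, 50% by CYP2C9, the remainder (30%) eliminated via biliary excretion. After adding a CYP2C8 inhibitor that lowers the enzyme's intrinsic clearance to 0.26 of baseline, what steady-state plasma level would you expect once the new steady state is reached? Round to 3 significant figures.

93.9 μmol/L

CYP2C8: 0.2 × 0.26 = 0.052
CYP2C9: 0.5 (unchanged)
Other: 0.3 (unchanged)
New clearance relative to baseline: 0.052 + 0.5 + 0.3 = 0.852.
Steady-state plasma level ∝ 1/CL, so new value = 80.0 / 0.852 = 93.9 μmol/L.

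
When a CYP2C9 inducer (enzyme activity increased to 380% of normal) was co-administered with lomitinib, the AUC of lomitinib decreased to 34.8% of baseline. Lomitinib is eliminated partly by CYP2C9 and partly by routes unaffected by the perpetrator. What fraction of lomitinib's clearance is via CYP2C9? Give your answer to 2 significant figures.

Call the CYP2C9 fraction fm. After the interaction, CL_new/CL_old = fm × 3.8 + (1 − fm).
AUC ratio = 1 / (new CL fraction), so new CL fraction = 1 / 0.348 = 2.874.
fm × 3.8 + 1 − fm = 2.874  ⇒  fm × (3.8 − 1) = 1.874  ⇒  fm = 0.67.

0.67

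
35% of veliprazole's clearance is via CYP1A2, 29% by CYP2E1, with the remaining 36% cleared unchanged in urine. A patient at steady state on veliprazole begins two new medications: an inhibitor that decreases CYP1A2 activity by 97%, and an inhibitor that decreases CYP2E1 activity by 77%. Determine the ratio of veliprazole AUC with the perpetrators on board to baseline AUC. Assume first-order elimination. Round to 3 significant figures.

CYP1A2: 0.35 × 0.03 = 0.0105
CYP2E1: 0.29 × 0.23 = 0.0667
Other: 0.36 (unchanged)
Relative clearance = 0.0105 + 0.0667 + 0.36 = 0.4372.
AUC ∝ 1/CL: fold-change = 1 / 0.4372 = 2.29.

2.29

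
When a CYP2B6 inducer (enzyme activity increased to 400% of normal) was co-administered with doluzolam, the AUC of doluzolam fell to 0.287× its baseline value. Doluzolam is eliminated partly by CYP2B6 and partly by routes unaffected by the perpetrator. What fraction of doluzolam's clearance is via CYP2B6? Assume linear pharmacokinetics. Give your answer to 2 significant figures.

Let x = fm,CYP2B6. Because AUC ∝ 1/CL, relative clearance rose to 1/0.287 = 3.484.
Only the CYP2B6 route changed, so 3.484 = x·4 + (1 − x), giving x = 0.83.

0.83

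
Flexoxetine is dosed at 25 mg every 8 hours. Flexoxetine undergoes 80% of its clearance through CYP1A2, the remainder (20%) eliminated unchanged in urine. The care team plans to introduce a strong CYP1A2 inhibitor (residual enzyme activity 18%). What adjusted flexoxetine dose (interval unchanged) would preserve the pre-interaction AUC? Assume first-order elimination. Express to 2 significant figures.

CYP1A2: 0.8 × 0.18 = 0.144
Other: 0.2 (unchanged)
CL_new/CL_old = 0.144 + 0.2 = 0.344.
Css,avg = (dose rate)/CL, so holding Css fixed requires dose ∝ CL: 25 × 0.344 = 8.6 mg.

8.6 mg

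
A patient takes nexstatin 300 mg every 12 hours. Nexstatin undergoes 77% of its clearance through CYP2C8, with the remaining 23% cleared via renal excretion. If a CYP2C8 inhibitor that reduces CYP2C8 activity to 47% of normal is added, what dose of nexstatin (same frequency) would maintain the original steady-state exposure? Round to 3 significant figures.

178 mg

The CYP2C8 pathway (77% of clearance) falls to 0.47× activity: 0.77 × 0.47 = 0.3619.
Non-CYP routes (23%) are unchanged.
New clearance relative to baseline: 0.3619 + 0.23 = 0.5919.
Css,avg = (dose rate)/CL, so holding Css fixed requires dose ∝ CL: 300 × 0.5919 = 178 mg.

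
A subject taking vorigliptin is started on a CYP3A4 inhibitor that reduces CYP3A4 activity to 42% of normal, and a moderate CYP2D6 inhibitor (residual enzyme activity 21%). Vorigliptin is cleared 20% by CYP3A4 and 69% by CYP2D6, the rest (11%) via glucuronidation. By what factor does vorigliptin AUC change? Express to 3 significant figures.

The CYP3A4 pathway (20% of clearance) falls to 0.42× activity: 0.2 × 0.42 = 0.084.
The CYP2D6 pathway (69% of clearance) falls to 0.21× activity: 0.69 × 0.21 = 0.1449.
Non-CYP routes (11%) are unchanged.
CL_new/CL_old = 0.084 + 0.1449 + 0.11 = 0.3389.
Net AUC ratio = 1 / 0.3389 = 2.95.

2.95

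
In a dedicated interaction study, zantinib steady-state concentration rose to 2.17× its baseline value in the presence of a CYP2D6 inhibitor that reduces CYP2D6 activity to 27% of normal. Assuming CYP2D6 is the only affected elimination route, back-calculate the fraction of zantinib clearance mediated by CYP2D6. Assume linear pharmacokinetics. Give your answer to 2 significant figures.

0.74

Write x for the fraction cleared via CYP2D6. The observed steady-state concentration change means clearance fell to 1/2.17 = 0.4608 of baseline.
Setting x·0.27 + (1 − x) = 0.4608 and solving: x = (0.4608 − 1)/(0.27 − 1) = 0.74.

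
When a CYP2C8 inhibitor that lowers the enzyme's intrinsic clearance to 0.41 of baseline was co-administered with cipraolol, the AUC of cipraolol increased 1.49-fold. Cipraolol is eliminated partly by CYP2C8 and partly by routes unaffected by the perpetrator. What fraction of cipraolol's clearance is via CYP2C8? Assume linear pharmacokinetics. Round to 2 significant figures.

Let fm be the CYP2C8 fraction. New clearance relative to baseline = fm × 0.41 + (1 − fm).
AUC ratio = 1 / (new CL fraction), so new CL fraction = 1 / 1.49 = 0.6711.
fm × 0.41 + 1 − fm = 0.6711  ⇒  fm × (0.41 − 1) = −0.3289  ⇒  fm = 0.56.

0.56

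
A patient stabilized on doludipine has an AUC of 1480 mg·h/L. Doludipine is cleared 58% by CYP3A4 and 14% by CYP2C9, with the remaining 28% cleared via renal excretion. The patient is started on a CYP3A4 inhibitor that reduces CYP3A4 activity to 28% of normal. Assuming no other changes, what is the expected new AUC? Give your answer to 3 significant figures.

The CYP3A4 pathway (58% of clearance) drops to 0.28× activity: 0.58 × 0.28 = 0.1624.
CYP2C9 (14%) and the residual 28% are unaffected.
CL_new/CL_old = 0.1624 + 0.14 + 0.28 = 0.5824.
New AUC = baseline ÷ relative clearance = 1480 / 0.5824 = 2.54 × 10³ mg·h/L.

2.54 × 10³ mg·h/L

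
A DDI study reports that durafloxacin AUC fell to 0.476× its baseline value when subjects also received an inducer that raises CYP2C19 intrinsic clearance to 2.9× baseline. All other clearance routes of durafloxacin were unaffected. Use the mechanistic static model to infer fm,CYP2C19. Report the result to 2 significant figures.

CL'/CL = 1 / 0.476 = 2.101
2.9·fm + (1 − fm) = 2.101
fm = (2.101 − 1) / (2.9 − 1) = 0.58

0.58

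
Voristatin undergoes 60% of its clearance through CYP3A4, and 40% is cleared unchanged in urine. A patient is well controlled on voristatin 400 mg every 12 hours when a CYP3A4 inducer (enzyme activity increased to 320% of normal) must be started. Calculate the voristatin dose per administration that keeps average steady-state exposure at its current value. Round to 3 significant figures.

928 mg

The CYP3A4 pathway (60% of clearance) is boosted to 3.2× activity: 0.6 × 3.2 = 1.92.
Non-CYP routes (40%) are unchanged.
Relative clearance = 1.92 + 0.4 = 2.32.
Css,avg = (dose rate)/CL, so holding Css fixed requires dose ∝ CL: 400 × 2.32 = 928 mg.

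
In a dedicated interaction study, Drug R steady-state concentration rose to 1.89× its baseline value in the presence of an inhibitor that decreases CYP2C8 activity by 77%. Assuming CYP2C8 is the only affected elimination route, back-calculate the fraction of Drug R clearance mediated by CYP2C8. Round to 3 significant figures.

CL'/CL = 1 / 1.89 = 0.5291
0.23·fm + (1 − fm) = 0.5291
fm = (0.5291 − 1) / (0.23 − 1) = 0.612

0.612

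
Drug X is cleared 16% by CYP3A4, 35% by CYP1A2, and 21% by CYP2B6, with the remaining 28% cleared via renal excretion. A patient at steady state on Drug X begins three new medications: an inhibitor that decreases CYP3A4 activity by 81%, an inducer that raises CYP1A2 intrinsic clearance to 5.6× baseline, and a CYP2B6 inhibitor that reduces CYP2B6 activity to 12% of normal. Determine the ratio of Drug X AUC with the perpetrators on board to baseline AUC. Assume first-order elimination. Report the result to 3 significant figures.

0.436

The CYP3A4 pathway (16% of clearance) falls to 0.19× activity: 0.16 × 0.19 = 0.0304.
The CYP1A2 pathway (35% of clearance) increases to 5.6× activity: 0.35 × 5.6 = 1.96.
The CYP2B6 pathway (21% of clearance) drops to 0.12× activity: 0.21 × 0.12 = 0.0252.
Non-CYP routes (28%) are unchanged.
New clearance relative to baseline: 0.0304 + 1.96 + 0.0252 + 0.28 = 2.2956.
Because AUC varies inversely with clearance, the combined effect is 1 / 2.2956 = 0.436.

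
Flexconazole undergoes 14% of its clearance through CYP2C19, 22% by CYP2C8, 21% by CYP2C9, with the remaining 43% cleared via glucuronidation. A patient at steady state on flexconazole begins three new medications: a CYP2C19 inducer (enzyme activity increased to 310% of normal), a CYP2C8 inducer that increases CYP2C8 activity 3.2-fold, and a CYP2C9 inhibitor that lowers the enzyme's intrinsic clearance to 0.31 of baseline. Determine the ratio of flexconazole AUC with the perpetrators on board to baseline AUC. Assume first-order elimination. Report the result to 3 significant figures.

The CYP2C19 pathway (14% of clearance) rises to 3.1× activity: 0.14 × 3.1 = 0.434.
The CYP2C8 pathway (22% of clearance) rises to 3.2× activity: 0.22 × 3.2 = 0.704.
The CYP2C9 pathway (21% of clearance) falls to 0.31× activity: 0.21 × 0.31 = 0.0651.
Non-CYP routes (43%) are unchanged.
Relative clearance = 0.434 + 0.704 + 0.0651 + 0.43 = 1.6331.
Because AUC varies inversely with clearance, the combined effect is 1 / 1.6331 = 0.612.

0.612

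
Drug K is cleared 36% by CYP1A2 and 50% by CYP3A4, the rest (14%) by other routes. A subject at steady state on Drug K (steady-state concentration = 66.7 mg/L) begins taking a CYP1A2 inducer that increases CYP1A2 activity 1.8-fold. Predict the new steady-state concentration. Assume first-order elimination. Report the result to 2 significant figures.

The CYP1A2 pathway (36% of clearance) increases to 1.8× activity: 0.36 × 1.8 = 0.648.
CYP3A4 (50%) and the residual 14% are unaffected.
Relative clearance = 0.648 + 0.5 + 0.14 = 1.288.
New steady-state concentration = baseline ÷ relative clearance = 66.7 / 1.288 = 52 mg/L.

52 mg/L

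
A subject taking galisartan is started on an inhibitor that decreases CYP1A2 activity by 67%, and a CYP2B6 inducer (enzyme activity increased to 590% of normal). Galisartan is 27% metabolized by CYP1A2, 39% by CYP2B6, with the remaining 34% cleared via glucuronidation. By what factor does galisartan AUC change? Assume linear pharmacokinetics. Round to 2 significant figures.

CYP1A2: 0.27 × 0.33 = 0.0891
CYP2B6: 0.39 × 5.9 = 2.301
Other: 0.34 (unchanged)
Relative clearance = 0.0891 + 2.301 + 0.34 = 2.7301.
Net AUC ratio = 1 / 2.7301 = 0.37.

0.37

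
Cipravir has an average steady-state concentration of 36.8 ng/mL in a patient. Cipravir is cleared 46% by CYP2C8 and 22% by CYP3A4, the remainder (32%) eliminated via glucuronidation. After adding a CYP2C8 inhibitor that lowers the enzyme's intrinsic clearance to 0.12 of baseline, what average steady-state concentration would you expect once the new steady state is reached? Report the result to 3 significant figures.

61.8 ng/mL

The CYP2C8 pathway (46% of clearance) drops to 0.12× activity: 0.46 × 0.12 = 0.0552.
CYP3A4 (22%) and the residual 32% are unaffected.
New clearance relative to baseline: 0.0552 + 0.22 + 0.32 = 0.5952.
New average steady-state concentration = baseline ÷ relative clearance = 36.8 / 0.5952 = 61.8 ng/mL.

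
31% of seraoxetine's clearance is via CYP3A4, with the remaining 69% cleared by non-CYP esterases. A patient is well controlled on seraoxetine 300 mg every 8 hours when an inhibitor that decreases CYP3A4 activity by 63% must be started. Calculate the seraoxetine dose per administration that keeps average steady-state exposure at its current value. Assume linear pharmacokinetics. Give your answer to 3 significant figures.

241 mg

CYP3A4: 0.31 × 0.37 = 0.1147
Other: 0.69 (unchanged)
New clearance relative to baseline: 0.1147 + 0.69 = 0.8047.
Css,avg = (dose rate)/CL, so holding Css fixed requires dose ∝ CL: 300 × 0.8047 = 241 mg.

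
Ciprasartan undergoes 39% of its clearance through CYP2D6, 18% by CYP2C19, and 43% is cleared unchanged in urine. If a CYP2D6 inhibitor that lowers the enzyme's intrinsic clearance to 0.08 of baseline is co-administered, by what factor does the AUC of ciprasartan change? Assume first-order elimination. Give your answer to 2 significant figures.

1.6

CYP2D6: 0.39 × 0.08 = 0.0312
CYP2C19: 0.18 (unchanged)
Other: 0.43 (unchanged)
New clearance relative to baseline: 0.0312 + 0.18 + 0.43 = 0.6412.
AUC is inversely proportional to clearance, so the fold-change is 1 / 0.6412 = 1.6.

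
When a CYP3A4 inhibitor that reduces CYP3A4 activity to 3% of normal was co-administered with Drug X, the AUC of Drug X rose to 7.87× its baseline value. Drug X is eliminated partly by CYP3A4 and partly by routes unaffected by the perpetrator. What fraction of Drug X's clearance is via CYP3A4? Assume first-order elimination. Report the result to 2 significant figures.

0.90

Let fm be the CYP3A4 fraction. New clearance relative to baseline = fm × 0.03 + (1 − fm).
AUC ratio = 1 / (new CL fraction), so new CL fraction = 1 / 7.87 = 0.1271.
fm × 0.03 + 1 − fm = 0.1271  ⇒  fm × (0.03 − 1) = −0.8729  ⇒  fm = 0.90.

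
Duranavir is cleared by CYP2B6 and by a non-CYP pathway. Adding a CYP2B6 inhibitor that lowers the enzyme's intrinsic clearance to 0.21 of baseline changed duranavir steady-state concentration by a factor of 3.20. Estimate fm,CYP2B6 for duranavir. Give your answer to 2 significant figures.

0.87

Write x for the fraction cleared via CYP2B6. The observed steady-state concentration change means clearance fell to 1/3.20 = 0.3125 of baseline.
Setting x·0.21 + (1 − x) = 0.3125 and solving: x = (0.3125 − 1)/(0.21 − 1) = 0.87.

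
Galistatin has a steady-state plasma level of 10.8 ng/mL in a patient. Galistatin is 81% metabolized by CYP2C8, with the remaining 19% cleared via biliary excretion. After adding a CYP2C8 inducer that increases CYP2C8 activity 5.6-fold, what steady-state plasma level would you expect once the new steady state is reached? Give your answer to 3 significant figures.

2.29 ng/mL

The CYP2C8 pathway (81% of clearance) rises to 5.6× activity: 0.81 × 5.6 = 4.536.
The remaining 19% of clearance is unaffected.
New clearance relative to baseline: 4.536 + 0.19 = 4.726.
With dosing unchanged, steady-state plasma level scales as 1/CL: 10.8 / 4.726 = 2.29 ng/mL.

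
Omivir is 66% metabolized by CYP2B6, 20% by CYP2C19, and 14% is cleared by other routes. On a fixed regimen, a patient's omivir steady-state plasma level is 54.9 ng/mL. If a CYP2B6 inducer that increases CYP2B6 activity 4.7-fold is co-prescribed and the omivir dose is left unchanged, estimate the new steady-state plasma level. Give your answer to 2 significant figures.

16 ng/mL

The CYP2B6 pathway (66% of clearance) rises to 4.7× activity: 0.66 × 4.7 = 3.102.
CYP2C19 (20%) and the residual 14% are unaffected.
Relative clearance = 3.102 + 0.2 + 0.14 = 3.442.
New steady-state plasma level = baseline ÷ relative clearance = 54.9 / 3.442 = 16 ng/mL.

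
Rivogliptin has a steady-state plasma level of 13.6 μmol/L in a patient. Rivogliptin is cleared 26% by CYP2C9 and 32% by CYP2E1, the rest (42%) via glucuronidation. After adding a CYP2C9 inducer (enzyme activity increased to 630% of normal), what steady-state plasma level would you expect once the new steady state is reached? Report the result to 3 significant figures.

5.72 μmol/L

The CYP2C9 pathway (26% of clearance) rises to 6.3× activity: 0.26 × 6.3 = 1.638.
CYP2E1 (32%) and the residual 42% are unaffected.
CL_new/CL_old = 1.638 + 0.32 + 0.42 = 2.378.
With dosing unchanged, steady-state plasma level scales as 1/CL: 13.6 / 2.378 = 5.72 μmol/L.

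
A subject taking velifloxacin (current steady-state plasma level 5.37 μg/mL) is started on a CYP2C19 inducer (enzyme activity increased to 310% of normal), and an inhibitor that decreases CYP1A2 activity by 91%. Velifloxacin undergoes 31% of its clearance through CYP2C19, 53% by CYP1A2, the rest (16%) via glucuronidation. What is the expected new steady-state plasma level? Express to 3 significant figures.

CYP2C19: 0.31 × 3.1 = 0.961
CYP1A2: 0.53 × 0.09 = 0.0477
Other: 0.16 (unchanged)
CL_new/CL_old = 0.961 + 0.0477 + 0.16 = 1.1687.
Steady-state plasma level ∝ 1/CL: new value = 5.37 / 1.1687 = 4.59 μg/mL.

4.59 μg/mL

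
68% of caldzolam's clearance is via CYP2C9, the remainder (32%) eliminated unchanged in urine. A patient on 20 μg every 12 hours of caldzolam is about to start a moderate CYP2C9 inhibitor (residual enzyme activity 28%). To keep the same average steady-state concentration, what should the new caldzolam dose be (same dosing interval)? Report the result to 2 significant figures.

10 μg

The CYP2C9 pathway (68% of clearance) falls to 0.28× activity: 0.68 × 0.28 = 0.1904.
The remaining 32% of clearance is unaffected.
New clearance relative to baseline: 0.1904 + 0.32 = 0.5104.
To maintain the same steady-state level, dose must scale with clearance: new dose = 20 × 0.5104 = 10 μg.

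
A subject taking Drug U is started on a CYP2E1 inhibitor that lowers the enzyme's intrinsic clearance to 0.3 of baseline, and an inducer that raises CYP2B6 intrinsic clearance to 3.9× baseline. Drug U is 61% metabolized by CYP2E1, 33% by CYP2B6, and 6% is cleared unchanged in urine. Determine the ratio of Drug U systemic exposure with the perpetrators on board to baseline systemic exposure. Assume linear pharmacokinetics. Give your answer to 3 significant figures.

0.654

CYP2E1: 0.61 × 0.3 = 0.183
CYP2B6: 0.33 × 3.9 = 1.287
Other: 0.06 (unchanged)
CL_new/CL_old = 0.183 + 1.287 + 0.06 = 1.53.
Systemic exposure ∝ 1/CL: fold-change = 1 / 1.53 = 0.654.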